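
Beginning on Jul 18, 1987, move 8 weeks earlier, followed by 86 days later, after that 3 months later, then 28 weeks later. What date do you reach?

May 31, 1988

Subtracting 8 weeks (= 56 days) from July 18, 1987:
Going back 18 days from July 18, 1987 reaches the end of the previous month; 56 − 18 = 38 left.
June 1987 has 30 days: 38 − 30 = 8 left.
May 1987 has 31 days; 31 − 8 = 23 → May 23, 1987.
Adding 86 days from May 23, 1987:
May has 31 days, so 31 − 23 = 8 days remain after May 23, 1987; 86 − 8 = 78 left.
June 1987 has 30 days: 78 − 30 = 48 left.
July 1987 has 31 days: 48 − 31 = 17 left.
17 days into August 1987 → August 17, 1987.
Advancing 3 months from August 17, 1987:
month 8 + 3 = 11 → November 1987.
Day 17 is valid in November, giving November 17, 1987.
Counting forward 28 weeks (= 196 days) from November 17, 1987:
November has 30 days, so 30 − 17 = 13 days remain after November 17, 1987; 196 − 13 = 183 left.
December 1987 has 31 days: 183 − 31 = 152 left.
January 1988 has 31 days: 152 − 31 = 121 left.
February 1988 has 29 days (1988 is a leap year): 121 − 29 = 92 left.
March 1988 has 31 days: 92 − 31 = 61 left.
April 1988 has 30 days: 61 − 30 = 31 left.
31 days into May 1988 → May 31, 1988.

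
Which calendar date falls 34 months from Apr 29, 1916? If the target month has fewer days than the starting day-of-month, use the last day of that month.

February 28, 1919

Counting forward 34 months from April 29, 1916.
month 4 + 34 = 38, which is month 2 of year 1919 → February 1919.
February 1919 has only 28 days (1919 is not a leap year — relevant if February), and the start was day 29, so the date clamps to February 28, 1919.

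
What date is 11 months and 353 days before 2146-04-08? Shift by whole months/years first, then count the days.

Counting back 11 months and 353 days from April 8, 2146: first the month/year part, then the days.
month 4 − 11 = -7, which is month 5 of year 2145 → May 2145.
Day 8 is valid in May, giving May 8, 2145.
Now subtract 353 days from May 8, 2145.
Going back 8 days from May 8, 2145 reaches the end of the previous month; 353 − 8 = 345 left.
April 2145 has 30 days: 345 − 30 = 315 left.
March 2145 has 31 days: 315 − 31 = 284 left.
February 2145 has 28 days (2145 is not a leap year): 284 − 28 = 256 left.
January 2145 has 31 days: 256 − 31 = 225 left.
December 2144 has 31 days: 225 − 31 = 194 left.
November 2144 has 30 days: 194 − 30 = 164 left.
October 2144 has 31 days: 164 − 31 = 133 left.
September 2144 has 30 days: 133 − 30 = 103 left.
August 2144 has 31 days: 103 − 31 = 72 left.
July 2144 has 31 days: 72 − 31 = 41 left.
June 2144 has 30 days: 41 − 30 = 11 left.
May 2144 has 31 days; 31 − 11 = 20 → May 20, 2144.

May 20, 2144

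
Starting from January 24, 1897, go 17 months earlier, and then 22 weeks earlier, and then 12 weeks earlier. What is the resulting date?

December 29, 1894

Going back 17 months from January 24, 1897:
month 1 − 17 = -16, which is month 8 of year 1895 → August 1895.
Day 24 is valid in August, giving August 24, 1895.
Going back 22 weeks (= 154 days) from August 24, 1895:
Going back 24 days from August 24, 1895 reaches the end of the previous month; 154 − 24 = 130 left.
July 1895 has 31 days: 130 − 31 = 99 left.
June 1895 has 30 days: 99 − 30 = 69 left.
May 1895 has 31 days: 69 − 31 = 38 left.
April 1895 has 30 days: 38 − 30 = 8 left.
March 1895 has 31 days; 31 − 8 = 23 → March 23, 1895.
Counting back 12 weeks (= 84 days) from March 23, 1895:
Going back 23 days from March 23, 1895 reaches the end of the previous month; 84 − 23 = 61 left.
February 1895 has 28 days (1895 is not a leap year): 61 − 28 = 33 left.
January 1895 has 31 days: 33 − 31 = 2 left.
December 1894 has 31 days; 31 − 2 = 29 → December 29, 1894.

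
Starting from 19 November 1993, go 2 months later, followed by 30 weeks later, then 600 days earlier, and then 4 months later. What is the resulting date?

Counting forward 2 months from November 19, 1993:
month 11 + 2 = 13, which is month 1 of year 1994 → January 1994.
Day 19 is valid in January, giving January 19, 1994.
Adding 30 weeks (= 210 days) from January 19, 1994:
January has 31 days, so 31 − 19 = 12 days remain after January 19, 1994; 210 − 12 = 198 left.
February 1994 has 28 days (1994 is not a leap year): 198 − 28 = 170 left.
March 1994 has 31 days: 170 − 31 = 139 left.
April 1994 has 30 days: 139 − 30 = 109 left.
May 1994 has 31 days: 109 − 31 = 78 left.
June 1994 has 30 days: 78 − 30 = 48 left.
July 1994 has 31 days: 48 − 31 = 17 left.
17 days into August 1994 → August 17, 1994.
Counting back 600 days from August 17, 1994:
Going back 17 days from August 17, 1994 reaches the end of the previous month; 600 − 17 = 583 left.
July 1994 has 31 days: 583 − 31 = 552 left.
June 1994 has 30 days: 552 − 30 = 522 left.
May 1994 has 31 days: 522 − 31 = 491 left.
April 1994 has 30 days: 491 − 30 = 461 left.
March 1994 has 31 days: 461 − 31 = 430 left.
February 1994 has 28 days (1994 is not a leap year): 430 − 28 = 402 left.
January 1994 has 31 days: 402 − 31 = 371 left.
December 1993 has 31 days: 371 − 31 = 340 left.
November 1993 has 30 days: 340 − 30 = 310 left.
October 1993 has 31 days: 310 − 31 = 279 left.
September 1993 has 30 days: 279 − 30 = 249 left.
August 1993 has 31 days: 249 − 31 = 218 left.
July 1993 has 31 days: 218 − 31 = 187 left.
June 1993 has 30 days: 187 − 30 = 157 left.
May 1993 has 31 days: 157 − 31 = 126 left.
April 1993 has 30 days: 126 − 30 = 96 left.
March 1993 has 31 days: 96 − 31 = 65 left.
February 1993 has 28 days (1993 is not a leap year): 65 − 28 = 37 left.
January 1993 has 31 days: 37 − 31 = 6 left.
December 1992 has 31 days; 31 − 6 = 25 → December 25, 1992.
Adding 4 months from December 25, 1992:
month 12 + 4 = 16, which is month 4 of year 1993 → April 1993.
Day 25 is valid in April, giving April 25, 1993.

April 25, 1993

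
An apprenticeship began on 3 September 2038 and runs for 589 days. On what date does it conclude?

Counting forward 589 days from September 3, 2038.
September has 30 days, so 30 − 3 = 27 days remain after September 3, 2038; 589 − 27 = 562 left.
October 2038 has 31 days: 562 − 31 = 531 left.
November 2038 has 30 days: 531 − 30 = 501 left.
December 2038 has 31 days: 501 − 31 = 470 left.
January 2039 has 31 days: 470 − 31 = 439 left.
February 2039 has 28 days (2039 is not a leap year): 439 − 28 = 411 left.
March 2039 has 31 days: 411 − 31 = 380 left.
April 2039 has 30 days: 380 − 30 = 350 left.
May 2039 has 31 days: 350 − 31 = 319 left.
June 2039 has 30 days: 319 − 30 = 289 left.
July 2039 has 31 days: 289 − 31 = 258 left.
August 2039 has 31 days: 258 − 31 = 227 left.
September 2039 has 30 days: 227 − 30 = 197 left.
October 2039 has 31 days: 197 − 31 = 166 left.
November 2039 has 30 days: 166 − 30 = 136 left.
December 2039 has 31 days: 136 − 31 = 105 left.
January 2040 has 31 days: 105 − 31 = 74 left.
February 2040 has 29 days (2040 is a leap year): 74 − 29 = 45 left.
March 2040 has 31 days: 45 − 31 = 14 left.
14 days into April 2040 → April 14, 2040.

April 14, 2040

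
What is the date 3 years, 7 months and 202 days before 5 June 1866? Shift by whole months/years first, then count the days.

April 17, 1862

Counting back 3 years, 7 months and 202 days from June 5, 1866: first the month/year part, then the days.
-3 years → 1863; month 6 − 7 = -1, which is month 11 of year 1862 → November 1862.
Day 5 is valid in November, giving November 5, 1862.
Now subtract 202 days from November 5, 1862.
Going back 5 days from November 5, 1862 reaches the end of the previous month; 202 − 5 = 197 left.
October 1862 has 31 days: 197 − 31 = 166 left.
September 1862 has 30 days: 166 − 30 = 136 left.
August 1862 has 31 days: 136 − 31 = 105 left.
July 1862 has 31 days: 105 − 31 = 74 left.
June 1862 has 30 days: 74 − 30 = 44 left.
May 1862 has 31 days: 44 − 31 = 13 left.
April 1862 has 30 days; 30 − 13 = 17 → April 17, 1862.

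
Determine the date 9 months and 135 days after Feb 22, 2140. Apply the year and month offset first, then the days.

Advancing 9 months and 135 days from February 22, 2140: first the month/year part, then the days.
month 2 + 9 = 11 → November 2140.
Day 22 is valid in November, giving November 22, 2140.
Now add 135 days from November 22, 2140.
November has 30 days, so 30 − 22 = 8 days remain after November 22, 2140; 135 − 8 = 127 left.
December 2140 has 31 days: 127 − 31 = 96 left.
January 2141 has 31 days: 96 − 31 = 65 left.
February 2141 has 28 days (2141 is not a leap year): 65 − 28 = 37 left.
March 2141 has 31 days: 37 − 31 = 6 left.
6 days into April 2141 → April 6, 2141.

April 6, 2141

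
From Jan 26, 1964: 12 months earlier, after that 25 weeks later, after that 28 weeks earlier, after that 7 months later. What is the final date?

August 5, 1963

Counting back 12 months from January 26, 1964:
month 1 − 12 = -11, which is month 1 of year 1963 → January 1963.
Day 26 is valid in January, giving January 26, 1963.
Counting forward 25 weeks (= 175 days) from January 26, 1963:
January has 31 days, so 31 − 26 = 5 days remain after January 26, 1963; 175 − 5 = 170 left.
February 1963 has 28 days (1963 is not a leap year): 170 − 28 = 142 left.
March 1963 has 31 days: 142 − 31 = 111 left.
April 1963 has 30 days: 111 − 30 = 81 left.
May 1963 has 31 days: 81 − 31 = 50 left.
June 1963 has 30 days: 50 − 30 = 20 left.
20 days into July 1963 → July 20, 1963.
Counting back 28 weeks (= 196 days) from July 20, 1963:
Going back 20 days from July 20, 1963 reaches the end of the previous month; 196 − 20 = 176 left.
June 1963 has 30 days: 176 − 30 = 146 left.
May 1963 has 31 days: 146 − 31 = 115 left.
April 1963 has 30 days: 115 − 30 = 85 left.
March 1963 has 31 days: 85 − 31 = 54 left.
February 1963 has 28 days (1963 is not a leap year): 54 − 28 = 26 left.
January 1963 has 31 days; 31 − 26 = 5 → January 5, 1963.
Advancing 7 months from January 5, 1963:
month 1 + 7 = 8 → August 1963.
Day 5 is valid in August, giving August 5, 1963.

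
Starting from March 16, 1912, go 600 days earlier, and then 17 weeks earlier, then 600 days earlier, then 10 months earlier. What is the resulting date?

Counting back 600 days from March 16, 1912:
Going back 16 days from March 16, 1912 reaches the end of the previous month; 600 − 16 = 584 left.
February 1912 has 29 days (1912 is a leap year): 584 − 29 = 555 left.
January 1912 has 31 days: 555 − 31 = 524 left.
December 1911 has 31 days: 524 − 31 = 493 left.
November 1911 has 30 days: 493 − 30 = 463 left.
October 1911 has 31 days: 463 − 31 = 432 left.
September 1911 has 30 days: 432 − 30 = 402 left.
August 1911 has 31 days: 402 − 31 = 371 left.
July 1911 has 31 days: 371 − 31 = 340 left.
June 1911 has 30 days: 340 − 30 = 310 left.
May 1911 has 31 days: 310 − 31 = 279 left.
April 1911 has 30 days: 279 − 30 = 249 left.
March 1911 has 31 days: 249 − 31 = 218 left.
February 1911 has 28 days (1911 is not a leap year): 218 − 28 = 190 left.
January 1911 has 31 days: 190 − 31 = 159 left.
December 1910 has 31 days: 159 − 31 = 128 left.
November 1910 has 30 days: 128 − 30 = 98 left.
October 1910 has 31 days: 98 − 31 = 67 left.
September 1910 has 30 days: 67 − 30 = 37 left.
August 1910 has 31 days: 37 − 31 = 6 left.
July 1910 has 31 days; 31 − 6 = 25 → July 25, 1910.
Counting back 17 weeks (= 119 days) from July 25, 1910:
Going back 25 days from July 25, 1910 reaches the end of the previous month; 119 − 25 = 94 left.
June 1910 has 30 days: 94 − 30 = 64 left.
May 1910 has 31 days: 64 − 31 = 33 left.
April 1910 has 30 days: 33 − 30 = 3 left.
March 1910 has 31 days; 31 − 3 = 28 → March 28, 1910.
Going back 600 days from March 28, 1910:
Going back 28 days from March 28, 1910 reaches the end of the previous month; 600 − 28 = 572 left.
February 1910 has 28 days (1910 is not a leap year): 572 − 28 = 544 left.
January 1910 has 31 days: 544 − 31 = 513 left.
December 1909 has 31 days: 513 − 31 = 482 left.
November 1909 has 30 days: 482 − 30 = 452 left.
October 1909 has 31 days: 452 − 31 = 421 left.
September 1909 has 30 days: 421 − 30 = 391 left.
August 1909 has 31 days: 391 − 31 = 360 left.
July 1909 has 31 days: 360 − 31 = 329 left.
June 1909 has 30 days: 329 − 30 = 299 left.
May 1909 has 31 days: 299 − 31 = 268 left.
April 1909 has 30 days: 268 − 30 = 238 left.
March 1909 has 31 days: 238 − 31 = 207 left.
February 1909 has 28 days (1909 is not a leap year): 207 − 28 = 179 left.
January 1909 has 31 days: 179 − 31 = 148 left.
December 1908 has 31 days: 148 − 31 = 117 left.
November 1908 has 30 days: 117 − 30 = 87 left.
October 1908 has 31 days: 87 − 31 = 56 left.
September 1908 has 30 days: 56 − 30 = 26 left.
August 1908 has 31 days; 31 − 26 = 5 → August 5, 1908.
Subtracting 10 months from August 5, 1908:
month 8 − 10 = -2, which is month 10 of year 1907 → October 1907.
Day 5 is valid in October, giving October 5, 1907.

October 5, 1907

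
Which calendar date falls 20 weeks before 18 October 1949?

May 31, 1949

Counting back 20 weeks = 140 days from October 18, 1949.
Going back 18 days from October 18, 1949 reaches the end of the previous month; 140 − 18 = 122 left.
September 1949 has 30 days: 122 − 30 = 92 left.
August 1949 has 31 days: 92 − 31 = 61 left.
July 1949 has 31 days: 61 − 31 = 30 left.
June 1949 has 30 days: 30 − 30 = 0 left.
May 1949 has 31 days; 31 − 0 = 31 → May 31, 1949.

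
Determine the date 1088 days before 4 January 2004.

January 11, 2001

Subtracting 1088 days from January 4, 2004.
Going back 4 days from January 4, 2004 reaches the end of the previous month; 1088 − 4 = 1084 left.
December 2003 has 31 days: 1084 − 31 = 1053 left.
November 2003 has 30 days: 1053 − 30 = 1023 left.
October 2003 has 31 days: 1023 − 31 = 992 left.
September 2003 has 30 days: 992 − 30 = 962 left.
August 2003 has 31 days: 962 − 31 = 931 left.
July 2003 has 31 days: 931 − 31 = 900 left.
June 2003 has 30 days: 900 − 30 = 870 left.
May 2003 has 31 days: 870 − 31 = 839 left.
April 2003 has 30 days: 839 − 30 = 809 left.
March 2003 has 31 days: 809 − 31 = 778 left.
February 2003 has 28 days (2003 is not a leap year): 778 − 28 = 750 left.
January 2003 has 31 days: 750 − 31 = 719 left.
December 2002 has 31 days: 719 − 31 = 688 left.
November 2002 has 30 days: 688 − 30 = 658 left.
October 2002 has 31 days: 658 − 31 = 627 left.
September 2002 has 30 days: 627 − 30 = 597 left.
August 2002 has 31 days: 597 − 31 = 566 left.
July 2002 has 31 days: 566 − 31 = 535 left.
June 2002 has 30 days: 535 − 30 = 505 left.
May 2002 has 31 days: 505 − 31 = 474 left.
April 2002 has 30 days: 474 − 30 = 444 left.
March 2002 has 31 days: 444 − 31 = 413 left.
February 2002 has 28 days (2002 is not a leap year): 413 − 28 = 385 left.
January 2002 has 31 days: 385 − 31 = 354 left.
December 2001 has 31 days: 354 − 31 = 323 left.
November 2001 has 30 days: 323 − 30 = 293 left.
October 2001 has 31 days: 293 − 31 = 262 left.
September 2001 has 30 days: 262 − 30 = 232 left.
August 2001 has 31 days: 232 − 31 = 201 left.
July 2001 has 31 days: 201 − 31 = 170 left.
June 2001 has 30 days: 170 − 30 = 140 left.
May 2001 has 31 days: 140 − 31 = 109 left.
April 2001 has 30 days: 109 − 30 = 79 left.
March 2001 has 31 days: 79 − 31 = 48 left.
February 2001 has 28 days (2001 is not a leap year): 48 − 28 = 20 left.
January 2001 has 31 days; 31 − 20 = 11 → January 11, 2001.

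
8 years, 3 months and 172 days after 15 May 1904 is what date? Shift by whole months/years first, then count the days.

February 3, 1913

Advancing 8 years, 3 months and 172 days from May 15, 1904: first the month/year part, then the days.
+8 years → 1912; month 5 + 3 = 8 → August 1912.
Day 15 is valid in August, giving August 15, 1912.
Now add 172 days from August 15, 1912.
August has 31 days, so 31 − 15 = 16 days remain after August 15, 1912; 172 − 16 = 156 left.
September 1912 has 30 days: 156 − 30 = 126 left.
October 1912 has 31 days: 126 − 31 = 95 left.
November 1912 has 30 days: 95 − 30 = 65 left.
December 1912 has 31 days: 65 − 31 = 34 left.
January 1913 has 31 days: 34 − 31 = 3 left.
3 days into February 1913 → February 3, 1913.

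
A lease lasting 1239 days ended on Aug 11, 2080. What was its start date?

March 21, 2077

Counting back 1239 days from August 11, 2080.
Going back 11 days from August 11, 2080 reaches the end of the previous month; 1239 − 11 = 1228 left.
July 2080 has 31 days: 1228 − 31 = 1197 left.
June 2080 has 30 days: 1197 − 30 = 1167 left.
May 2080 has 31 days: 1167 − 31 = 1136 left.
April 2080 has 30 days: 1136 − 30 = 1106 left.
March 2080 has 31 days: 1106 − 31 = 1075 left.
February 2080 has 29 days (2080 is a leap year): 1075 − 29 = 1046 left.
January 2080 has 31 days: 1046 − 31 = 1015 left.
December 2079 has 31 days: 1015 − 31 = 984 left.
November 2079 has 30 days: 984 − 30 = 954 left.
October 2079 has 31 days: 954 − 31 = 923 left.
September 2079 has 30 days: 923 − 30 = 893 left.
August 2079 has 31 days: 893 − 31 = 862 left.
July 2079 has 31 days: 862 − 31 = 831 left.
June 2079 has 30 days: 831 − 30 = 801 left.
May 2079 has 31 days: 801 − 31 = 770 left.
April 2079 has 30 days: 770 − 30 = 740 left.
March 2079 has 31 days: 740 − 31 = 709 left.
February 2079 has 28 days (2079 is not a leap year): 709 − 28 = 681 left.
January 2079 has 31 days: 681 − 31 = 650 left.
December 2078 has 31 days: 650 − 31 = 619 left.
November 2078 has 30 days: 619 − 30 = 589 left.
October 2078 has 31 days: 589 − 31 = 558 left.
September 2078 has 30 days: 558 − 30 = 528 left.
August 2078 has 31 days: 528 − 31 = 497 left.
July 2078 has 31 days: 497 − 31 = 466 left.
June 2078 has 30 days: 466 − 30 = 436 left.
May 2078 has 31 days: 436 − 31 = 405 left.
April 2078 has 30 days: 405 − 30 = 375 left.
March 2078 has 31 days: 375 − 31 = 344 left.
February 2078 has 28 days (2078 is not a leap year): 344 − 28 = 316 left.
January 2078 has 31 days: 316 − 31 = 285 left.
December 2077 has 31 days: 285 − 31 = 254 left.
November 2077 has 30 days: 254 − 30 = 224 left.
October 2077 has 31 days: 224 − 31 = 193 left.
September 2077 has 30 days: 193 − 30 = 163 left.
August 2077 has 31 days: 163 − 31 = 132 left.
July 2077 has 31 days: 132 − 31 = 101 left.
June 2077 has 30 days: 101 − 30 = 71 left.
May 2077 has 31 days: 71 − 31 = 40 left.
April 2077 has 30 days: 40 − 30 = 10 left.
March 2077 has 31 days; 31 − 10 = 21 → March 21, 2077.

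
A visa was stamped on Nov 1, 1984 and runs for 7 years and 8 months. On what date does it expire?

Adding 7 years and 8 months from November 1, 1984.
+7 years → 1991; month 11 + 8 = 19, which is month 7 of year 1992 → July 1992.
Day 1 is valid in July, giving July 1, 1992.

July 1, 1992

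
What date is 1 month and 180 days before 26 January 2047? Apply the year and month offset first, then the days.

Subtracting 1 month and 180 days from January 26, 2047: first the month/year part, then the days.
month 1 − 1 = 0, which is month 12 of year 2046 → December 2046.
Day 26 is valid in December, giving December 26, 2046.
Now subtract 180 days from December 26, 2046.
Going back 26 days from December 26, 2046 reaches the end of the previous month; 180 − 26 = 154 left.
November 2046 has 30 days: 154 − 30 = 124 left.
October 2046 has 31 days: 124 − 31 = 93 left.
September 2046 has 30 days: 93 − 30 = 63 left.
August 2046 has 31 days: 63 − 31 = 32 left.
July 2046 has 31 days: 32 − 31 = 1 left.
June 2046 has 30 days; 30 − 1 = 29 → June 29, 2046.

June 29, 2046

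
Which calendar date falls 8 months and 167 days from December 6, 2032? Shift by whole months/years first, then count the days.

January 20, 2034

Counting forward 8 months and 167 days from December 6, 2032: first the month/year part, then the days.
month 12 + 8 = 20, which is month 8 of year 2033 → August 2033.
Day 6 is valid in August, giving August 6, 2033.
Now add 167 days from August 6, 2033.
August has 31 days, so 31 − 6 = 25 days remain after August 6, 2033; 167 − 25 = 142 left.
September 2033 has 30 days: 142 − 30 = 112 left.
October 2033 has 31 days: 112 − 31 = 81 left.
November 2033 has 30 days: 81 − 30 = 51 left.
December 2033 has 31 days: 51 − 31 = 20 left.
20 days into January 2034 → January 20, 2034.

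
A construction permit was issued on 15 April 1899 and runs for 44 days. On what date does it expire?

May 29, 1899

Adding 44 days from April 15, 1899.
April has 30 days, so 30 − 15 = 15 days remain after April 15, 1899; 44 − 15 = 29 left.
29 days into May 1899 → May 29, 1899.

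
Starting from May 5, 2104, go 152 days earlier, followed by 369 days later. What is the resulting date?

Subtracting 152 days from May 5, 2104:
Going back 5 days from May 5, 2104 reaches the end of the previous month; 152 − 5 = 147 left.
April 2104 has 30 days: 147 − 30 = 117 left.
March 2104 has 31 days: 117 − 31 = 86 left.
February 2104 has 29 days (2104 is a leap year): 86 − 29 = 57 left.
January 2104 has 31 days: 57 − 31 = 26 left.
December 2103 has 31 days; 31 − 26 = 5 → December 5, 2103.
Counting forward 369 days from December 5, 2103:
December has 31 days, so 31 − 5 = 26 days remain after December 5, 2103; 369 − 26 = 343 left.
January 2104 has 31 days: 343 − 31 = 312 left.
February 2104 has 29 days (2104 is a leap year): 312 − 29 = 283 left.
March 2104 has 31 days: 283 − 31 = 252 left.
April 2104 has 30 days: 252 − 30 = 222 left.
May 2104 has 31 days: 222 − 31 = 191 left.
June 2104 has 30 days: 191 − 30 = 161 left.
July 2104 has 31 days: 161 − 31 = 130 left.
August 2104 has 31 days: 130 − 31 = 99 left.
September 2104 has 30 days: 99 − 30 = 69 left.
October 2104 has 31 days: 69 − 31 = 38 left.
November 2104 has 30 days: 38 − 30 = 8 left.
8 days into December 2104 → December 8, 2104.

December 8, 2104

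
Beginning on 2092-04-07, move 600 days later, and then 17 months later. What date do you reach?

Advancing 600 days from April 7, 2092:
April has 30 days, so 30 − 7 = 23 days remain after April 7, 2092; 600 − 23 = 577 left.
May 2092 has 31 days: 577 − 31 = 546 left.
June 2092 has 30 days: 546 − 30 = 516 left.
July 2092 has 31 days: 516 − 31 = 485 left.
August 2092 has 31 days: 485 − 31 = 454 left.
September 2092 has 30 days: 454 − 30 = 424 left.
October 2092 has 31 days: 424 − 31 = 393 left.
November 2092 has 30 days: 393 − 30 = 363 left.
December 2092 has 31 days: 363 − 31 = 332 left.
January 2093 has 31 days: 332 − 31 = 301 left.
February 2093 has 28 days (2093 is not a leap year): 301 − 28 = 273 left.
March 2093 has 31 days: 273 − 31 = 242 left.
April 2093 has 30 days: 242 − 30 = 212 left.
May 2093 has 31 days: 212 − 31 = 181 left.
June 2093 has 30 days: 181 − 30 = 151 left.
July 2093 has 31 days: 151 − 31 = 120 left.
August 2093 has 31 days: 120 − 31 = 89 left.
September 2093 has 30 days: 89 − 30 = 59 left.
October 2093 has 31 days: 59 − 31 = 28 left.
28 days into November 2093 → November 28, 2093.
Counting forward 17 months from November 28, 2093:
month 11 + 17 = 28, which is month 4 of year 2095 → April 2095.
Day 28 is valid in April, giving April 28, 2095.

April 28, 2095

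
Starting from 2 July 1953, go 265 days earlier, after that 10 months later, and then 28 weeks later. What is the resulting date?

February 22, 1954

Counting back 265 days from July 2, 1953:
Going back 2 days from July 2, 1953 reaches the end of the previous month; 265 − 2 = 263 left.
June 1953 has 30 days: 263 − 30 = 233 left.
May 1953 has 31 days: 233 − 31 = 202 left.
April 1953 has 30 days: 202 − 30 = 172 left.
March 1953 has 31 days: 172 − 31 = 141 left.
February 1953 has 28 days (1953 is not a leap year): 141 − 28 = 113 left.
January 1953 has 31 days: 113 − 31 = 82 left.
December 1952 has 31 days: 82 − 31 = 51 left.
November 1952 has 30 days: 51 − 30 = 21 left.
October 1952 has 31 days; 31 − 21 = 10 → October 10, 1952.
Adding 10 months from October 10, 1952:
month 10 + 10 = 20, which is month 8 of year 1953 → August 1953.
Day 10 is valid in August, giving August 10, 1953.
Counting forward 28 weeks (= 196 days) from August 10, 1953:
August has 31 days, so 31 − 10 = 21 days remain after August 10, 1953; 196 − 21 = 175 left.
September 1953 has 30 days: 175 − 30 = 145 left.
October 1953 has 31 days: 145 − 31 = 114 left.
November 1953 has 30 days: 114 − 30 = 84 left.
December 1953 has 31 days: 84 − 31 = 53 left.
January 1954 has 31 days: 53 − 31 = 22 left.
22 days into February 1954 → February 22, 1954.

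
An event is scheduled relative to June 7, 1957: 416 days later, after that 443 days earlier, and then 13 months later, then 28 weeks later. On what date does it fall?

December 24, 1958

Counting forward 416 days from June 7, 1957:
June has 30 days, so 30 − 7 = 23 days remain after June 7, 1957; 416 − 23 = 393 left.
July 1957 has 31 days: 393 − 31 = 362 left.
August 1957 has 31 days: 362 − 31 = 331 left.
September 1957 has 30 days: 331 − 30 = 301 left.
October 1957 has 31 days: 301 − 31 = 270 left.
November 1957 has 30 days: 270 − 30 = 240 left.
December 1957 has 31 days: 240 − 31 = 209 left.
January 1958 has 31 days: 209 − 31 = 178 left.
February 1958 has 28 days (1958 is not a leap year): 178 − 28 = 150 left.
March 1958 has 31 days: 150 − 31 = 119 left.
April 1958 has 30 days: 119 − 30 = 89 left.
May 1958 has 31 days: 89 − 31 = 58 left.
June 1958 has 30 days: 58 − 30 = 28 left.
28 days into July 1958 → July 28, 1958.
Subtracting 443 days from July 28, 1958:
Going back 28 days from July 28, 1958 reaches the end of the previous month; 443 − 28 = 415 left.
June 1958 has 30 days: 415 − 30 = 385 left.
May 1958 has 31 days: 385 − 31 = 354 left.
April 1958 has 30 days: 354 − 30 = 324 left.
March 1958 has 31 days: 324 − 31 = 293 left.
February 1958 has 28 days (1958 is not a leap year): 293 − 28 = 265 left.
January 1958 has 31 days: 265 − 31 = 234 left.
December 1957 has 31 days: 234 − 31 = 203 left.
November 1957 has 30 days: 203 − 30 = 173 left.
October 1957 has 31 days: 173 − 31 = 142 left.
September 1957 has 30 days: 142 − 30 = 112 left.
August 1957 has 31 days: 112 − 31 = 81 left.
July 1957 has 31 days: 81 − 31 = 50 left.
June 1957 has 30 days: 50 − 30 = 20 left.
May 1957 has 31 days; 31 − 20 = 11 → May 11, 1957.
Counting forward 13 months from May 11, 1957:
month 5 + 13 = 18, which is month 6 of year 1958 → June 1958.
Day 11 is valid in June, giving June 11, 1958.
Counting forward 28 weeks (= 196 days) from June 11, 1958:
June has 30 days, so 30 − 11 = 19 days remain after June 11, 1958; 196 − 19 = 177 left.
July 1958 has 31 days: 177 − 31 = 146 left.
August 1958 has 31 days: 146 − 31 = 115 left.
September 1958 has 30 days: 115 − 30 = 85 left.
October 1958 has 31 days: 85 − 31 = 54 left.
November 1958 has 30 days: 54 − 30 = 24 left.
24 days into December 1958 → December 24, 1958.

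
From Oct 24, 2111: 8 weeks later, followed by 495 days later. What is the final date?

Adding 8 weeks (= 56 days) from October 24, 2111:
October has 31 days, so 31 − 24 = 7 days remain after October 24, 2111; 56 − 7 = 49 left.
November 2111 has 30 days: 49 − 30 = 19 left.
19 days into December 2111 → December 19, 2111.
Adding 495 days from December 19, 2111:
December has 31 days, so 31 − 19 = 12 days remain after December 19, 2111; 495 − 12 = 483 left.
January 2112 has 31 days: 483 − 31 = 452 left.
February 2112 has 29 days (2112 is a leap year): 452 − 29 = 423 left.
March 2112 has 31 days: 423 − 31 = 392 left.
April 2112 has 30 days: 392 − 30 = 362 left.
May 2112 has 31 days: 362 − 31 = 331 left.
June 2112 has 30 days: 331 − 30 = 301 left.
July 2112 has 31 days: 301 − 31 = 270 left.
August 2112 has 31 days: 270 − 31 = 239 left.
September 2112 has 30 days: 239 − 30 = 209 left.
October 2112 has 31 days: 209 − 31 = 178 left.
November 2112 has 30 days: 178 − 30 = 148 left.
December 2112 has 31 days: 148 − 31 = 117 left.
January 2113 has 31 days: 117 − 31 = 86 left.
February 2113 has 28 days (2113 is not a leap year): 86 − 28 = 58 left.
March 2113 has 31 days: 58 − 31 = 27 left.
27 days into April 2113 → April 27, 2113.

April 27, 2113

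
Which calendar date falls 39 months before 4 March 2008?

December 4, 2004

Subtracting 39 months from March 4, 2008.
month 3 − 39 = -36, which is month 12 of year 2004 → December 2004.
Day 4 is valid in December, giving December 4, 2004.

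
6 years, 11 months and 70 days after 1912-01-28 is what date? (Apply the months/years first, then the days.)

Advancing 6 years, 11 months and 70 days from January 28, 1912: first the month/year part, then the days.
+6 years → 1918; month 1 + 11 = 12 → December 1918.
Day 28 is valid in December, giving December 28, 1918.
Now add 70 days from December 28, 1918.
December has 31 days, so 31 − 28 = 3 days remain after December 28, 1918; 70 − 3 = 67 left.
January 1919 has 31 days: 67 − 31 = 36 left.
February 1919 has 28 days (1919 is not a leap year): 36 − 28 = 8 left.
8 days into March 1919 → March 8, 1919.

March 8, 1919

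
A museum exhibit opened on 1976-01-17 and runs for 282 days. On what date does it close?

Adding 282 days from January 17, 1976.
January has 31 days, so 31 − 17 = 14 days remain after January 17, 1976; 282 − 14 = 268 left.
February 1976 has 29 days (1976 is a leap year): 268 − 29 = 239 left.
March 1976 has 31 days: 239 − 31 = 208 left.
April 1976 has 30 days: 208 − 30 = 178 left.
May 1976 has 31 days: 178 − 31 = 147 left.
June 1976 has 30 days: 147 − 30 = 117 left.
July 1976 has 31 days: 117 − 31 = 86 left.
August 1976 has 31 days: 86 − 31 = 55 left.
September 1976 has 30 days: 55 − 30 = 25 left.
25 days into October 1976 → October 25, 1976.

October 25, 1976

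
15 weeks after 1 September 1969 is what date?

Advancing 15 weeks = 105 days from September 1, 1969.
September has 30 days, so 30 − 1 = 29 days remain after September 1, 1969; 105 − 29 = 76 left.
October 1969 has 31 days: 76 − 31 = 45 left.
November 1969 has 30 days: 45 − 30 = 15 left.
15 days into December 1969 → December 15, 1969.

December 15, 1969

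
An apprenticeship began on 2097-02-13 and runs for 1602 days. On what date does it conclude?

July 5, 2101

Counting forward 1602 days from February 13, 2097.
February has 28 days, so 28 − 13 = 15 days remain after February 13, 2097; 1602 − 15 = 1587 left.
March 2097 has 31 days: 1587 − 31 = 1556 left.
April 2097 has 30 days: 1556 − 30 = 1526 left.
May 2097 has 31 days: 1526 − 31 = 1495 left.
June 2097 has 30 days: 1495 − 30 = 1465 left.
July 2097 has 31 days: 1465 − 31 = 1434 left.
August 2097 has 31 days: 1434 − 31 = 1403 left.
September 2097 has 30 days: 1403 − 30 = 1373 left.
October 2097 has 31 days: 1373 − 31 = 1342 left.
November 2097 has 30 days: 1342 − 30 = 1312 left.
December 2097 has 31 days: 1312 − 31 = 1281 left.
January 2098 has 31 days: 1281 − 31 = 1250 left.
February 2098 has 28 days (2098 is not a leap year): 1250 − 28 = 1222 left.
March 2098 has 31 days: 1222 − 31 = 1191 left.
April 2098 has 30 days: 1191 − 30 = 1161 left.
May 2098 has 31 days: 1161 − 31 = 1130 left.
June 2098 has 30 days: 1130 − 30 = 1100 left.
July 2098 has 31 days: 1100 − 31 = 1069 left.
August 2098 has 31 days: 1069 − 31 = 1038 left.
September 2098 has 30 days: 1038 − 30 = 1008 left.
October 2098 has 31 days: 1008 − 31 = 977 left.
November 2098 has 30 days: 977 − 30 = 947 left.
December 2098 has 31 days: 947 − 31 = 916 left.
January 2099 has 31 days: 916 − 31 = 885 left.
February 2099 has 28 days (2099 is not a leap year): 885 − 28 = 857 left.
March 2099 has 31 days: 857 − 31 = 826 left.
April 2099 has 30 days: 826 − 30 = 796 left.
May 2099 has 31 days: 796 − 31 = 765 left.
June 2099 has 30 days: 765 − 30 = 735 left.
July 2099 has 31 days: 735 − 31 = 704 left.
August 2099 has 31 days: 704 − 31 = 673 left.
September 2099 has 30 days: 673 − 30 = 643 left.
October 2099 has 31 days: 643 − 31 = 612 left.
November 2099 has 30 days: 612 − 30 = 582 left.
December 2099 has 31 days: 582 − 31 = 551 left.
January 2100 has 31 days: 551 − 31 = 520 left.
February 2100 has 28 days (2100 is not a leap year (divisible by 100 but not 400)): 520 − 28 = 492 left.
March 2100 has 31 days: 492 − 31 = 461 left.
April 2100 has 30 days: 461 − 30 = 431 left.
May 2100 has 31 days: 431 − 31 = 400 left.
June 2100 has 30 days: 400 − 30 = 370 left.
July 2100 has 31 days: 370 − 31 = 339 left.
August 2100 has 31 days: 339 − 31 = 308 left.
September 2100 has 30 days: 308 − 30 = 278 left.
October 2100 has 31 days: 278 − 31 = 247 left.
November 2100 has 30 days: 247 − 30 = 217 left.
December 2100 has 31 days: 217 − 31 = 186 left.
January 2101 has 31 days: 186 − 31 = 155 left.
February 2101 has 28 days (2101 is not a leap year): 155 − 28 = 127 left.
March 2101 has 31 days: 127 − 31 = 96 left.
April 2101 has 30 days: 96 − 30 = 66 left.
May 2101 has 31 days: 66 − 31 = 35 left.
June 2101 has 30 days: 35 − 30 = 5 left.
5 days into July 2101 → July 5, 2101.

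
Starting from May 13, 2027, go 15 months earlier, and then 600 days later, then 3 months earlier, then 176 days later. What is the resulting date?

December 29, 2027

Subtracting 15 months from May 13, 2027:
month 5 − 15 = -10, which is month 2 of year 2026 → February 2026.
Day 13 is valid in February, giving February 13, 2026.
Advancing 600 days from February 13, 2026:
February has 28 days, so 28 − 13 = 15 days remain after February 13, 2026; 600 − 15 = 585 left.
March 2026 has 31 days: 585 − 31 = 554 left.
April 2026 has 30 days: 554 − 30 = 524 left.
May 2026 has 31 days: 524 − 31 = 493 left.
June 2026 has 30 days: 493 − 30 = 463 left.
July 2026 has 31 days: 463 − 31 = 432 left.
August 2026 has 31 days: 432 − 31 = 401 left.
September 2026 has 30 days: 401 − 30 = 371 left.
October 2026 has 31 days: 371 − 31 = 340 left.
November 2026 has 30 days: 340 − 30 = 310 left.
December 2026 has 31 days: 310 − 31 = 279 left.
January 2027 has 31 days: 279 − 31 = 248 left.
February 2027 has 28 days (2027 is not a leap year): 248 − 28 = 220 left.
March 2027 has 31 days: 220 − 31 = 189 left.
April 2027 has 30 days: 189 − 30 = 159 left.
May 2027 has 31 days: 159 − 31 = 128 left.
June 2027 has 30 days: 128 − 30 = 98 left.
July 2027 has 31 days: 98 − 31 = 67 left.
August 2027 has 31 days: 67 − 31 = 36 left.
September 2027 has 30 days: 36 − 30 = 6 left.
6 days into October 2027 → October 6, 2027.
Subtracting 3 months from October 6, 2027:
month 10 − 3 = 7 → July 2027.
Day 6 is valid in July, giving July 6, 2027.
Advancing 176 days from July 6, 2027:
July has 31 days, so 31 − 6 = 25 days remain after July 6, 2027; 176 − 25 = 151 left.
August 2027 has 31 days: 151 − 31 = 120 left.
September 2027 has 30 days: 120 − 30 = 90 left.
October 2027 has 31 days: 90 − 31 = 59 left.
November 2027 has 30 days: 59 − 30 = 29 left.
29 days into December 2027 → December 29, 2027.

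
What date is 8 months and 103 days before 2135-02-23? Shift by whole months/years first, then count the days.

March 12, 2134

Counting back 8 months and 103 days from February 23, 2135: first the month/year part, then the days.
month 2 − 8 = -6, which is month 6 of year 2134 → June 2134.
Day 23 is valid in June, giving June 23, 2134.
Now subtract 103 days from June 23, 2134.
Going back 23 days from June 23, 2134 reaches the end of the previous month; 103 − 23 = 80 left.
May 2134 has 31 days: 80 − 31 = 49 left.
April 2134 has 30 days: 49 − 30 = 19 left.
March 2134 has 31 days; 31 − 19 = 12 → March 12, 2134.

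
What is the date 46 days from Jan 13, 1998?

Counting forward 46 days from January 13, 1998.
January has 31 days, so 31 − 13 = 18 days remain after January 13, 1998; 46 − 18 = 28 left.
28 days into February 1998 → February 28, 1998.

February 28, 1998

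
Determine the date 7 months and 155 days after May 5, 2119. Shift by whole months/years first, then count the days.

May 8, 2120

Advancing 7 months and 155 days from May 5, 2119: first the month/year part, then the days.
month 5 + 7 = 12 → December 2119.
Day 5 is valid in December, giving December 5, 2119.
Now add 155 days from December 5, 2119.
December has 31 days, so 31 − 5 = 26 days remain after December 5, 2119; 155 − 26 = 129 left.
January 2120 has 31 days: 129 − 31 = 98 left.
February 2120 has 29 days (2120 is a leap year): 98 − 29 = 69 left.
March 2120 has 31 days: 69 − 31 = 38 left.
April 2120 has 30 days: 38 − 30 = 8 left.
8 days into May 2120 → May 8, 2120.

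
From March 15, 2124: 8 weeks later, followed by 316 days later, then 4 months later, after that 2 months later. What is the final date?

September 22, 2125

Adding 8 weeks (= 56 days) from March 15, 2124:
March has 31 days, so 31 − 15 = 16 days remain after March 15, 2124; 56 − 16 = 40 left.
April 2124 has 30 days: 40 − 30 = 10 left.
10 days into May 2124 → May 10, 2124.
Adding 316 days from May 10, 2124:
May has 31 days, so 31 − 10 = 21 days remain after May 10, 2124; 316 − 21 = 295 left.
June 2124 has 30 days: 295 − 30 = 265 left.
July 2124 has 31 days: 265 − 31 = 234 left.
August 2124 has 31 days: 234 − 31 = 203 left.
September 2124 has 30 days: 203 − 30 = 173 left.
October 2124 has 31 days: 173 − 31 = 142 left.
November 2124 has 30 days: 142 − 30 = 112 left.
December 2124 has 31 days: 112 − 31 = 81 left.
January 2125 has 31 days: 81 − 31 = 50 left.
February 2125 has 28 days (2125 is not a leap year): 50 − 28 = 22 left.
22 days into March 2125 → March 22, 2125.
Counting forward 4 months from March 22, 2125:
month 3 + 4 = 7 → July 2125.
Day 22 is valid in July, giving July 22, 2125.
Advancing 2 months from July 22, 2125:
month 7 + 2 = 9 → September 2125.
Day 22 is valid in September, giving September 22, 2125.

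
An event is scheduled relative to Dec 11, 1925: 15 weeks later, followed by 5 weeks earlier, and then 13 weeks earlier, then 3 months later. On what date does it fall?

February 20, 1926

Advancing 15 weeks (= 105 days) from December 11, 1925:
December has 31 days, so 31 − 11 = 20 days remain after December 11, 1925; 105 − 20 = 85 left.
January 1926 has 31 days: 85 − 31 = 54 left.
February 1926 has 28 days (1926 is not a leap year): 54 − 28 = 26 left.
26 days into March 1926 → March 26, 1926.
Subtracting 5 weeks (= 35 days) from March 26, 1926:
Going back 26 days from March 26, 1926 reaches the end of the previous month; 35 − 26 = 9 left.
February 1926 has 28 days; 28 − 9 = 19 → February 19, 1926.
Counting back 13 weeks (= 91 days) from February 19, 1926:
Going back 19 days from February 19, 1926 reaches the end of the previous month; 91 − 19 = 72 left.
January 1926 has 31 days: 72 − 31 = 41 left.
December 1925 has 31 days: 41 − 31 = 10 left.
November 1925 has 30 days; 30 − 10 = 20 → November 20, 1925.
Advancing 3 months from November 20, 1925:
month 11 + 3 = 14, which is month 2 of year 1926 → February 1926.
Day 20 is valid in February, giving February 20, 1926.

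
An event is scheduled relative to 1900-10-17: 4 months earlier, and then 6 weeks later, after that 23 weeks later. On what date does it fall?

Counting back 4 months from October 17, 1900:
month 10 − 4 = 6 → June 1900.
Day 17 is valid in June, giving June 17, 1900.
Counting forward 6 weeks (= 42 days) from June 17, 1900:
June has 30 days, so 30 − 17 = 13 days remain after June 17, 1900; 42 − 13 = 29 left.
29 days into July 1900 → July 29, 1900.
Advancing 23 weeks (= 161 days) from July 29, 1900:
July has 31 days, so 31 − 29 = 2 days remain after July 29, 1900; 161 − 2 = 159 left.
August 1900 has 31 days: 159 − 31 = 128 left.
September 1900 has 30 days: 128 − 30 = 98 left.
October 1900 has 31 days: 98 − 31 = 67 left.
November 1900 has 30 days: 67 − 30 = 37 left.
December 1900 has 31 days: 37 − 31 = 6 left.
6 days into January 1901 → January 6, 1901.

January 6, 1901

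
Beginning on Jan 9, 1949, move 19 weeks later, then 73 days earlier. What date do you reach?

March 10, 1949

Counting forward 19 weeks (= 133 days) from January 9, 1949:
January has 31 days, so 31 − 9 = 22 days remain after January 9, 1949; 133 − 22 = 111 left.
February 1949 has 28 days (1949 is not a leap year): 111 − 28 = 83 left.
March 1949 has 31 days: 83 − 31 = 52 left.
April 1949 has 30 days: 52 − 30 = 22 left.
22 days into May 1949 → May 22, 1949.
Subtracting 73 days from May 22, 1949:
Going back 22 days from May 22, 1949 reaches the end of the previous month; 73 − 22 = 51 left.
April 1949 has 30 days: 51 − 30 = 21 left.
March 1949 has 31 days; 31 − 21 = 10 → March 10, 1949.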